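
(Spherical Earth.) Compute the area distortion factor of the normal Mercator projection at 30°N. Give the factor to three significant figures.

1.33

For Mercator, h = k = sec φ (a conformal cylindrical projection has a single point scale, 1/cos φ).
Areal scale = k² = sec²φ = 1/cos²(30°) = 1/0.8660² = 1.333.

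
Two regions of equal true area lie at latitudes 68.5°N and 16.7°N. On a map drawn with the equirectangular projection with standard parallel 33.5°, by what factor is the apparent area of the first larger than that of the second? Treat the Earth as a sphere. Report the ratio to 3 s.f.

2.61

The equidistant cylindrical projection with φ₀ = 33.5° has h = 1 (meridians true) and k = cos φ₀ / cos φ along parallels.
Areal scale at 68.5°: h·k = 1.000 × 2.275 = 2.275.
Areal scale at 16.7°: h·k = 1.000 × 0.8706 = 0.8706.
Ratio = 2.275/0.8706 ≈ 2.61.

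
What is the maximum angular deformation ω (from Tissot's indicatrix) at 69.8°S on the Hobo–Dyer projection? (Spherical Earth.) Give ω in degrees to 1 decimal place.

The Hobo–Dyer projection is cylindrical equal-area with φ₀ = 37.5°. A cylindrical equal-area projection with standard parallel φ₀ has meridian scale h = cos φ / cos φ₀ and parallel scale k = cos φ₀ / cos φ (so areas are preserved, h·k = 1).
At 69.8°: h = 0.4352, k = 2.298; principal scales a = 2.298, b = 0.4352.
sin(ω/2) = (a − b)/(a + b) = 1.862/2.733 = 0.6815, so ω = 2 arcsin(0.6815) ≈ 85.9°.

85.9°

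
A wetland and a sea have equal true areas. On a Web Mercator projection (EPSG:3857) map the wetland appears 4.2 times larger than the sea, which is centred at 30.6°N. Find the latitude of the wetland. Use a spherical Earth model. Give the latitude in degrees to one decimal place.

For equal true areas on Mercator, apparent areas scale as sec²φ, so the ratio is cos²φ₂ / cos²φ₁.
cos²φ₂ / cos²φ₁ = 4.2  ⇒  cos φ₁ = cos 30.6° / √4.2 = 0.8607/2.049 = 0.4200.
φ₁ = arccos(0.4200) ≈ 65.2°.

65.2°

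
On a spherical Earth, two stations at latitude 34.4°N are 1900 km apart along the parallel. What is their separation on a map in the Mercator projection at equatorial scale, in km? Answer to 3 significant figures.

Mercator is conformal, so the point scale is isotropic: h = k = sec φ = 1/cos φ.
Along the parallel, k = sec 34.4° = 1/0.8251 = 1.212.
Map distance = 1900 × 1.212 ≈ 2300 km.

2300 km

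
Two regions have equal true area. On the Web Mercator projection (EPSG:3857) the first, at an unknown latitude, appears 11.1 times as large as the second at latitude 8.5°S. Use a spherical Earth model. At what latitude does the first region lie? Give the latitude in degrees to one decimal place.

72.7°

Mercator areal scale is sec²φ, so apparent-area ratio = sec²φ₁ / sec²φ₂ = cos²φ₂ / cos²φ₁.
cos²φ₂ / cos²φ₁ = 11.1  ⇒  cos φ₁ = cos 8.5° / √11.1 = 0.9890/3.332 = 0.2969.
φ₁ = arccos(0.2969) ≈ 72.7°.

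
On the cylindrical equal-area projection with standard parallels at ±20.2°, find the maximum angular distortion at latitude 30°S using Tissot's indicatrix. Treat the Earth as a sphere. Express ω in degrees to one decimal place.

For cylindrical equal-area with standard parallel φ₀, h = cos φ / cos φ₀ and k = cos φ₀ / cos φ, so h·k = 1.
At 30°: h = 0.9228, k = 1.084; principal scales a = 1.084, b = 0.9228.
sin(ω/2) = (a − b)/(a + b) = 0.1609/2.006 = 0.08019, so ω = 2 arcsin(0.08019) ≈ 9.2°.

9.2°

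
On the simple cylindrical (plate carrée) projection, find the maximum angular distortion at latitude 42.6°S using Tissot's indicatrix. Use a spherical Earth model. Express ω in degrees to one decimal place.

17.5°

Plate carrée maps x = Rλ, y = Rφ. The meridian scale is h = 1 and the parallel scale is k = 1/cos φ = sec φ.
At 42.6°: h = 1.000, k = 1.359; principal scales a = 1.359, b = 1.000.
sin(ω/2) = (a − b)/(a + b) = 0.3585/2.359 = 0.1520, so ω = 2 arcsin(0.1520) ≈ 17.5°.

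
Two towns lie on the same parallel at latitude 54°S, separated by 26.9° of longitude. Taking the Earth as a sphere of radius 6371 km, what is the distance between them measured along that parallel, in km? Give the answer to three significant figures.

1760 km

Arc length along a parallel = R cos φ · Δλ (with Δλ in radians).
= 6371 × cos 54° × (26.9° × π/180) = 6371 × 0.5878 × 0.4695 ≈ 1760 km.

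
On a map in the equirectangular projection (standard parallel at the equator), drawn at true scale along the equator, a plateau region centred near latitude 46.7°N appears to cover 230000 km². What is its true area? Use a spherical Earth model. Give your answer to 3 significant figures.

For the equirectangular projection with φ₀ = 0 (plate carrée), h = 1 along meridians and k = sec φ along parallels.
Areal scale = h·k = 1 × sec φ; at 46.7°, h = 1.000, k = 1.458, so h·k = 1.458.
True area = apparent / (areal scale) = 230000 / 1.458 ≈ 158000 km².

158000 km²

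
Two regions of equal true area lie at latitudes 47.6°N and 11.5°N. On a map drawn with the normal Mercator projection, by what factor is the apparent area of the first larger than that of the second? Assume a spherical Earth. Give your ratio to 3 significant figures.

2.11

On Mercator, area is exaggerated by sec²φ = 1/cos²φ.
At 47.6°: sec²(47.6°) = 1/0.6743² = 2.199.
At 11.5°: sec²(11.5°) = 1/0.9799² = 1.041.
Ratio = 2.199/1.041 = cos²(11.5°)/cos²(47.6°) ≈ 2.11.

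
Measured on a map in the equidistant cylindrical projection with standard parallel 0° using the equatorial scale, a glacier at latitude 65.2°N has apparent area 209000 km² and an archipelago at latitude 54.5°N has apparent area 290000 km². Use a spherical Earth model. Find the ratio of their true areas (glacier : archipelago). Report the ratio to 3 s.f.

On the plate carrée, areal scale = h·k = 1 × sec φ, so true area = apparent × cos φ.
True area of glacier: 209000 × cos(65.2°) = 209000 × 0.4195 = 87670 km².
True area of archipelago: 290000 × cos(54.5°) = 290000 × 0.5807 = 168400 km².
Ratio = 87670 / 168400 ≈ 0.521.

0.521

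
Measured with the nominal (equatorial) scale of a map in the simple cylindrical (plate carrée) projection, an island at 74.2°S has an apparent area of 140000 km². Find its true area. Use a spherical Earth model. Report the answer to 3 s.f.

38100 km²

For the equirectangular projection with φ₀ = 0 (plate carrée), h = 1 along meridians and k = sec φ along parallels.
Areal scale = h·k = 1 × sec φ; at 74.2°, h = 1.000, k = 3.673, so h·k = 3.673.
True area = apparent / (areal scale) = 140000 / 3.673 ≈ 38100 km².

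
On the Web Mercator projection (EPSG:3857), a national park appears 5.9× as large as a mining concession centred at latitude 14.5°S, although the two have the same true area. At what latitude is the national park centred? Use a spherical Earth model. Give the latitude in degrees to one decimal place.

On Mercator, (apparent₁)/(apparent₂) = sec²φ₁ / sec²φ₂ when true areas are equal.
cos²φ₂ / cos²φ₁ = 5.9  ⇒  cos φ₁ = cos 14.5° / √5.9 = 0.9681/2.429 = 0.3986.
φ₁ = arccos(0.3986) ≈ 66.5°.

66.5°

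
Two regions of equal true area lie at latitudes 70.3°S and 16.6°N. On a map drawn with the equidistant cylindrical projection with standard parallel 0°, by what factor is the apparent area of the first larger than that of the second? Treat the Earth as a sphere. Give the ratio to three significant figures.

For the equirectangular projection with φ₀ = 0 (plate carrée), h = 1 along meridians and k = sec φ along parallels.
Areal scale at 70.3°: h·k = 1.000 × 2.967 = 2.967.
Areal scale at 16.6°: h·k = 1.000 × 1.043 = 1.043.
Ratio = 2.967/1.043 ≈ 2.84.

2.84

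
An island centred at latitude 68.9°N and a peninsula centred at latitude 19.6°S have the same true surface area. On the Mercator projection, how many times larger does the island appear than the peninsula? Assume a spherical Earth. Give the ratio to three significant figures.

On Mercator, area is exaggerated by sec²φ = 1/cos²φ.
At 68.9°: sec²(68.9°) = 1/0.3600² = 7.716.
At 19.6°: sec²(19.6°) = 1/0.9421² = 1.127.
Ratio = 7.716/1.127 = cos²(19.6°)/cos²(68.9°) ≈ 6.85.

6.85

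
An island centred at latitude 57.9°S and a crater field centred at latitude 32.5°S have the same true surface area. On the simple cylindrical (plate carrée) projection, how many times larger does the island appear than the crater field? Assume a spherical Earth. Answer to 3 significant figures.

Plate carrée maps x = Rλ, y = Rφ. The meridian scale is h = 1 and the parallel scale is k = 1/cos φ = sec φ.
Areal scale at 57.9°: h·k = 1.000 × 1.882 = 1.882.
Areal scale at 32.5°: h·k = 1.000 × 1.186 = 1.186.
Ratio = 1.882/1.186 ≈ 1.59.

1.59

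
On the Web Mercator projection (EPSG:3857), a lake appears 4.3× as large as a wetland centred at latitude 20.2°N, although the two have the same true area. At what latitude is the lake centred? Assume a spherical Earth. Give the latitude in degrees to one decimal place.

63.1°

For equal true areas on Mercator, apparent areas scale as sec²φ, so the ratio is cos²φ₂ / cos²φ₁.
cos²φ₂ / cos²φ₁ = 4.3  ⇒  cos φ₁ = cos 20.2° / √4.3 = 0.9385/2.074 = 0.4526.
φ₁ = arccos(0.4526) ≈ 63.1°.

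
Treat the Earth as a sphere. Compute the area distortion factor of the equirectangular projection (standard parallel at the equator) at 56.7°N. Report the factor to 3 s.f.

1.82

Plate carrée maps x = Rλ, y = Rφ. The meridian scale is h = 1 and the parallel scale is k = 1/cos φ = sec φ.
Areal scale = h·k = 1 × sec φ; at 56.7°, h = 1.000, k = 1.821, so h·k = 1.821.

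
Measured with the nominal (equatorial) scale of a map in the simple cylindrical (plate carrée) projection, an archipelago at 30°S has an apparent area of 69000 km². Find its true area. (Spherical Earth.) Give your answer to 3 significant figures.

Plate carrée maps x = Rλ, y = Rφ. The meridian scale is h = 1 and the parallel scale is k = 1/cos φ = sec φ.
Areal scale = h·k = 1 × sec φ; at 30°, h = 1.000, k = 1.155, so h·k = 1.155.
True area = apparent / (areal scale) = 69000 / 1.155 ≈ 59800 km².

59800 km²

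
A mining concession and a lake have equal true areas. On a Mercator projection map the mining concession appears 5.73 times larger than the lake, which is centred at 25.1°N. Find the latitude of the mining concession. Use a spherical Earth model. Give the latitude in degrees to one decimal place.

Mercator areal scale is sec²φ, so apparent-area ratio = sec²φ₁ / sec²φ₂ = cos²φ₂ / cos²φ₁.
cos²φ₂ / cos²φ₁ = 5.73  ⇒  cos φ₁ = cos 25.1° / √5.73 = 0.9056/2.394 = 0.3783.
φ₁ = arccos(0.3783) ≈ 67.8°.

67.8°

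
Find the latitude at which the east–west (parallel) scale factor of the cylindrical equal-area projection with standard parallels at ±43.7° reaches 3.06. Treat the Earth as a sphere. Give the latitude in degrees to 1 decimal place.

Cylindrical equal-area (φ₀ = 43.7°): h = cos φ / cos 43.7° along meridians, k = cos 43.7° / cos φ along parallels; h·k = 1.
k = cos φ₀ / cos φ = 3.06  ⇒  cos φ = cos 43.7° / 3.06 = 0.2363.
φ = arccos(0.2363) ≈ 76.3°.

76.3°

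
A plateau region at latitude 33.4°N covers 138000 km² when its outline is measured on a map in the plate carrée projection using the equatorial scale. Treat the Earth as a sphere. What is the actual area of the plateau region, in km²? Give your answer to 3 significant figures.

115000 km²

For the equirectangular projection with φ₀ = 0 (plate carrée), h = 1 along meridians and k = sec φ along parallels.
Areal scale = h·k = 1 × sec φ; at 33.4°, h = 1.000, k = 1.198, so h·k = 1.198.
True area = apparent / (areal scale) = 138000 / 1.198 ≈ 115000 km².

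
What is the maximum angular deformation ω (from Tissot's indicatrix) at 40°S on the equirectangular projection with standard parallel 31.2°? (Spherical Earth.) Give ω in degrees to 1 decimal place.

6.3°

With standard parallel φ₀ = 31.2°, the equirectangular projection gives x = Rλ cos φ₀, y = Rφ, so h = 1 and k = cos 31.2° / cos φ.
At 40°: h = 1.000, k = 1.117; principal scales a = 1.117, b = 1.000.
sin(ω/2) = (a − b)/(a + b) = 0.1166/2.117 = 0.05509, so ω = 2 arcsin(0.05509) ≈ 6.3°.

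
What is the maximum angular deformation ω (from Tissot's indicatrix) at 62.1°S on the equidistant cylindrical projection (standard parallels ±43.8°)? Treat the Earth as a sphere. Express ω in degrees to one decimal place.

24.6°

The equidistant cylindrical projection with φ₀ = 43.8° has h = 1 (meridians true) and k = cos φ₀ / cos φ along parallels.
At 62.1°: h = 1.000, k = 1.542; principal scales a = 1.542, b = 1.000.
sin(ω/2) = (a − b)/(a + b) = 0.5425/2.542 = 0.2134, so ω = 2 arcsin(0.2134) ≈ 24.6°.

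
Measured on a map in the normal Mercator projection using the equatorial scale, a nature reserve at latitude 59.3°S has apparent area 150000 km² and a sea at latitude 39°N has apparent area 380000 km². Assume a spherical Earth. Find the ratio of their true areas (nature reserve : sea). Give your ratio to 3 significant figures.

0.170

Mercator's areal exaggeration is sec²φ; hence true area = (apparent area) · cos²φ.
True area of nature reserve: 150000 × cos²(59.3°) = 150000 × 0.2607 = 39100 km².
True area of sea: 380000 × cos²(39°) = 380000 × 0.6040 = 229500 km².
Ratio = 39100 / 229500 ≈ 0.170.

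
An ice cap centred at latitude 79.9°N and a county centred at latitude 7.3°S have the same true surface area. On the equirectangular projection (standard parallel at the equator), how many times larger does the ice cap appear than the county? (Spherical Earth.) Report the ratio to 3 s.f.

5.66

For the equirectangular projection with φ₀ = 0 (plate carrée), h = 1 along meridians and k = sec φ along parallels.
Areal scale at 79.9°: h·k = 1.000 × 5.702 = 5.702.
Areal scale at 7.3°: h·k = 1.000 × 1.008 = 1.008.
Ratio = 5.702/1.008 ≈ 5.66.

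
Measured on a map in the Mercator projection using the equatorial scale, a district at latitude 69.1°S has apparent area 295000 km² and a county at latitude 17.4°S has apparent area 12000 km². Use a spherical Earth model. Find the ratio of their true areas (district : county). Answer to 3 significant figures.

Mercator's areal exaggeration is sec²φ; hence true area = (apparent area) · cos²φ.
True area of district: 295000 × cos²(69.1°) = 295000 × 0.1273 = 37540 km².
True area of county: 12000 × cos²(17.4°) = 12000 × 0.9106 = 10930 km².
Ratio = 37540 / 10930 ≈ 3.44.

3.44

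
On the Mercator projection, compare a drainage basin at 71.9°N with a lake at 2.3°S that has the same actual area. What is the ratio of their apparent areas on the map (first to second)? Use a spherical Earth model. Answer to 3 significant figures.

On Mercator, area is exaggerated by sec²φ = 1/cos²φ.
At 71.9°: sec²(71.9°) = 1/0.3107² = 10.36.
At 2.3°: sec²(2.3°) = 1/0.9992² = 1.002.
Ratio = 10.36/1.002 = cos²(2.3°)/cos²(71.9°) ≈ 10.3.

10.3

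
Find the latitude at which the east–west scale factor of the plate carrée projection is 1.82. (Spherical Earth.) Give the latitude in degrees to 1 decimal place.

56.7°

Plate carrée: h = 1, k = sec φ along parallels.
sec φ = 1.82  ⇒  cos φ = 0.5495  ⇒  φ ≈ 56.7°.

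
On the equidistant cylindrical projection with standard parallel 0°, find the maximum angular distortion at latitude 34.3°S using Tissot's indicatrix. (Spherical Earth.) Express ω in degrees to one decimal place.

Plate carrée maps x = Rλ, y = Rφ. The meridian scale is h = 1 and the parallel scale is k = 1/cos φ = sec φ.
At 34.3°: h = 1.000, k = 1.211; principal scales a = 1.211, b = 1.000.
sin(ω/2) = (a − b)/(a + b) = 0.2105/2.211 = 0.09523, so ω = 2 arcsin(0.09523) ≈ 10.9°.

10.9°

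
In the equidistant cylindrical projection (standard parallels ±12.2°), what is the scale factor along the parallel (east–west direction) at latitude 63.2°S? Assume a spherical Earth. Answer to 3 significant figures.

With standard parallel φ₀ = 12.2°, the equirectangular projection gives x = Rλ cos φ₀, y = Rφ, so h = 1 and k = cos 12.2° / cos φ.
k = cos 12.2° / cos 63.2° = 0.9774/0.4509 = 2.168.

2.17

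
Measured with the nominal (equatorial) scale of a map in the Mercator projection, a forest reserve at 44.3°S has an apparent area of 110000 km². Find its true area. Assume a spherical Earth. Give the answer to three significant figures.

The Mercator projection is conformal; its linear scale factor is the same in every direction and equals sec φ = 1/cos φ.
Areal scale = k² = sec²φ = 1/cos²(44.3°) = 1/0.7157² = 1.952.
True area = apparent / (areal scale) = 110000 / 1.952 ≈ 56300 km².

56300 km²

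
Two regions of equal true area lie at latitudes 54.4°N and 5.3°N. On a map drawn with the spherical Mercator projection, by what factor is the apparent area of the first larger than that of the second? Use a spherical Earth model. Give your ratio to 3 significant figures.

2.93

On Mercator, area is exaggerated by sec²φ = 1/cos²φ.
At 54.4°: sec²(54.4°) = 1/0.5821² = 2.951.
At 5.3°: sec²(5.3°) = 1/0.9957² = 1.009.
Ratio = 2.951/1.009 = cos²(5.3°)/cos²(54.4°) ≈ 2.93.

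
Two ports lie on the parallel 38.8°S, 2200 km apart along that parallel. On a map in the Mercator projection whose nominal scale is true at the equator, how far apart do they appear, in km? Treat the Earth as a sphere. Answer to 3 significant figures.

2820 km

For Mercator, h = k = sec φ (a conformal cylindrical projection has a single point scale, 1/cos φ).
Along the parallel, k = sec 38.8° = 1/0.7793 = 1.283.
Map distance = 2200 × 1.283 ≈ 2820 km.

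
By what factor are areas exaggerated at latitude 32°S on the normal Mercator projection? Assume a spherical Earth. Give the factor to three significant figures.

Mercator is conformal, so the point scale is isotropic: h = k = sec φ = 1/cos φ.
Areal scale = k² = sec²φ = 1/cos²(32°) = 1/0.8480² = 1.390.

1.39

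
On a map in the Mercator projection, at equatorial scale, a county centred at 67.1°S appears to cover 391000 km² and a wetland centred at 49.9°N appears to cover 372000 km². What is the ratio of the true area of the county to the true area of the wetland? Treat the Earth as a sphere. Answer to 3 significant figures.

0.384

Mercator's areal exaggeration is sec²φ; hence true area = (apparent area) · cos²φ.
True area of county: 391000 × cos²(67.1°) = 391000 × 0.1514 = 59200 km².
True area of wetland: 372000 × cos²(49.9°) = 372000 × 0.4149 = 154300 km².
Ratio = 59200 / 154300 ≈ 0.384.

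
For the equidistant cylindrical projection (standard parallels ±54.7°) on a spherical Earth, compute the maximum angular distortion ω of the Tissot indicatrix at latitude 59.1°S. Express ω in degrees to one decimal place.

In the equirectangular projection with standard parallel φ₀ = 54.7° (x = Rλ cos φ₀, y = Rφ), meridians are true-scale (h = 1) and the parallel scale is k = cos φ₀ / cos φ.
At 59.1°: h = 1.000, k = 1.125; principal scales a = 1.125, b = 1.000.
sin(ω/2) = (a − b)/(a + b) = 0.1252/2.125 = 0.05893, so ω = 2 arcsin(0.05893) ≈ 6.8°.

6.8°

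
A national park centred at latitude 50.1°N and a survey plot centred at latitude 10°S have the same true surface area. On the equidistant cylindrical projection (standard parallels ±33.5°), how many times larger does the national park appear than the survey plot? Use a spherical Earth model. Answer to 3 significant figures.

1.54

The equidistant cylindrical projection with φ₀ = 33.5° has h = 1 (meridians true) and k = cos φ₀ / cos φ along parallels.
Areal scale at 50.1°: h·k = 1.000 × 1.300 = 1.300.
Areal scale at 10°: h·k = 1.000 × 0.8467 = 0.8467.
Ratio = 1.300/0.8467 ≈ 1.54.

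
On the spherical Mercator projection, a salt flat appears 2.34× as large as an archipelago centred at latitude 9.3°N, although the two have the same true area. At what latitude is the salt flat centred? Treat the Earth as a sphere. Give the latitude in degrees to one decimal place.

49.8°

For equal true areas on Mercator, apparent areas scale as sec²φ, so the ratio is cos²φ₂ / cos²φ₁.
cos²φ₂ / cos²φ₁ = 2.34  ⇒  cos φ₁ = cos 9.3° / √2.34 = 0.9869/1.530 = 0.6451.
φ₁ = arccos(0.6451) ≈ 49.8°.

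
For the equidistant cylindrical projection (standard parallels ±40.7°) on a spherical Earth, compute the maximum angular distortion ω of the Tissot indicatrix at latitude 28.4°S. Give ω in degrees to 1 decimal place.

With standard parallel φ₀ = 40.7°, the equirectangular projection gives x = Rλ cos φ₀, y = Rφ, so h = 1 and k = cos 40.7° / cos φ.
At 28.4°: h = 1.000, k = 0.8619; principal scales a = 1.000, b = 0.8619.
sin(ω/2) = (a − b)/(a + b) = 0.1381/1.862 = 0.07419, so ω = 2 arcsin(0.07419) ≈ 8.5°.

8.5°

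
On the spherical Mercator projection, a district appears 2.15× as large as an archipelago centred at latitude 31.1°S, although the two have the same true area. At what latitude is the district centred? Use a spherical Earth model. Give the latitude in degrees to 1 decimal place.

Mercator areal scale is sec²φ, so apparent-area ratio = sec²φ₁ / sec²φ₂ = cos²φ₂ / cos²φ₁.
cos²φ₂ / cos²φ₁ = 2.15  ⇒  cos φ₁ = cos 31.1° / √2.15 = 0.8563/1.466 = 0.5840.
φ₁ = arccos(0.5840) ≈ 54.3°.

54.3°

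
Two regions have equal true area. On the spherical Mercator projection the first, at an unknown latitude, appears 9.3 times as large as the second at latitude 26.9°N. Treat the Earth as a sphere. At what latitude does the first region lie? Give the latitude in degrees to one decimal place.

73.0°

On Mercator, (apparent₁)/(apparent₂) = sec²φ₁ / sec²φ₂ when true areas are equal.
cos²φ₂ / cos²φ₁ = 9.3  ⇒  cos φ₁ = cos 26.9° / √9.3 = 0.8918/3.050 = 0.2924.
φ₁ = arccos(0.2924) ≈ 73.0°.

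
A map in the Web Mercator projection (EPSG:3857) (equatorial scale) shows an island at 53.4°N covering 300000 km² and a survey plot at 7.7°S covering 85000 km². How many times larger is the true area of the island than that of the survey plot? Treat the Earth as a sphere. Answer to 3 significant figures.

Since Mercator area scale is 1/cos²φ, the true area equals the apparent area multiplied by cos²φ.
True area of island: 300000 × cos²(53.4°) = 300000 × 0.3555 = 106600 km².
True area of survey plot: 85000 × cos²(7.7°) = 85000 × 0.9820 = 83470 km².
Ratio = 106600 / 83470 ≈ 1.28.

1.28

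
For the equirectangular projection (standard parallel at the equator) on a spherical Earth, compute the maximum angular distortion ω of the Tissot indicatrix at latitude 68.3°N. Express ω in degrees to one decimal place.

In the plate carrée (x = Rλ, y = Rφ), meridians are true-scale (h = 1) and parallels are stretched by k = sec φ.
At 68.3°: h = 1.000, k = 2.705; principal scales a = 2.705, b = 1.000.
sin(ω/2) = (a − b)/(a + b) = 1.705/3.705 = 0.4601, so ω = 2 arcsin(0.4601) ≈ 54.8°.

54.8°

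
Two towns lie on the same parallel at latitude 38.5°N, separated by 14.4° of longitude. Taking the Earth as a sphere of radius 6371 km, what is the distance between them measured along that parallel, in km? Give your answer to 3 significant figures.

Arc length along a parallel = R cos φ · Δλ (with Δλ in radians).
= 6371 × cos 38.5° × (14.4° × π/180) = 6371 × 0.7826 × 0.2513 ≈ 1250 km.

1250 km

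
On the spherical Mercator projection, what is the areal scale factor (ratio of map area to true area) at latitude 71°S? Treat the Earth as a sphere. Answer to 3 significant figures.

9.43

For Mercator, h = k = sec φ (a conformal cylindrical projection has a single point scale, 1/cos φ).
Areal scale = k² = sec²φ = 1/cos²(71°) = 1/0.3256² = 9.434.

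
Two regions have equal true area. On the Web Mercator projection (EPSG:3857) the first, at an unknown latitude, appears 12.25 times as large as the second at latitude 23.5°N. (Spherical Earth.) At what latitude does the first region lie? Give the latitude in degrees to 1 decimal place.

74.8°

For equal true areas on Mercator, apparent areas scale as sec²φ, so the ratio is cos²φ₂ / cos²φ₁.
cos²φ₂ / cos²φ₁ = 12.25  ⇒  cos φ₁ = cos 23.5° / √12.25 = 0.9171/3.500 = 0.2620.
φ₁ = arccos(0.2620) ≈ 74.8°.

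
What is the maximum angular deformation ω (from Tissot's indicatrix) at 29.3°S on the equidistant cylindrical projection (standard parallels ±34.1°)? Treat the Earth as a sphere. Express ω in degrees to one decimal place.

3.0°

The equidistant cylindrical projection with φ₀ = 34.1° has h = 1 (meridians true) and k = cos φ₀ / cos φ along parallels.
At 29.3°: h = 1.000, k = 0.9495; principal scales a = 1.000, b = 0.9495.
sin(ω/2) = (a − b)/(a + b) = 0.05046/1.950 = 0.02589, so ω = 2 arcsin(0.02589) ≈ 3.0°.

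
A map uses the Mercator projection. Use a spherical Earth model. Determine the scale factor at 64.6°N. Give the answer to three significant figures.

2.33

For Mercator, h = k = sec φ (a conformal cylindrical projection has a single point scale, 1/cos φ).
k = 1/cos 64.6° = 1/0.4289 = 2.331.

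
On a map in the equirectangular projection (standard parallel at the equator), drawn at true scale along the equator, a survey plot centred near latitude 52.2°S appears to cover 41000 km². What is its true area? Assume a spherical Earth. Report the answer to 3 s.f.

25100 km²

For the equirectangular projection with φ₀ = 0 (plate carrée), h = 1 along meridians and k = sec φ along parallels.
Areal scale = h·k = 1 × sec φ; at 52.2°, h = 1.000, k = 1.632, so h·k = 1.632.
True area = apparent / (areal scale) = 41000 / 1.632 ≈ 25100 km².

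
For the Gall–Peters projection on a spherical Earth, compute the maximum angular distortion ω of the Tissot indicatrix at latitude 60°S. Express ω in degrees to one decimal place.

38.9°

The Gall–Peters projection is cylindrical equal-area with φ₀ = 45°. Cylindrical equal-area (φ₀ = 45°): h = cos φ / cos 45° along meridians, k = cos 45° / cos φ along parallels; h·k = 1.
At 60°: h = 0.7071, k = 1.414; principal scales a = 1.414, b = 0.7071.
sin(ω/2) = (a − b)/(a + b) = 0.7071/2.121 = 0.3333, so ω = 2 arcsin(0.3333) ≈ 38.9°.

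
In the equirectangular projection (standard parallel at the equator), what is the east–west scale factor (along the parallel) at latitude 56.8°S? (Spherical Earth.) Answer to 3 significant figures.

1.83

Plate carrée maps x = Rλ, y = Rφ. The meridian scale is h = 1 and the parallel scale is k = 1/cos φ = sec φ.
k = 1/cos 56.8° = 1/0.5476 = 1.826.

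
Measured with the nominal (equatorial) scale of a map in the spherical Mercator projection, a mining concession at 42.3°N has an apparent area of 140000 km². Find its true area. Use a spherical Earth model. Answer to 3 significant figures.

76600 km²

For Mercator, h = k = sec φ (a conformal cylindrical projection has a single point scale, 1/cos φ).
Areal scale = k² = sec²φ = 1/cos²(42.3°) = 1/0.7396² = 1.828.
True area = apparent / (areal scale) = 140000 / 1.828 ≈ 76600 km².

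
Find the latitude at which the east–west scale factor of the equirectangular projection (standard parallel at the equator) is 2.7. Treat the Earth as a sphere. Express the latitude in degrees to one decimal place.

Plate carrée: h = 1, k = sec φ along parallels.
sec φ = 2.7  ⇒  cos φ = 0.3704  ⇒  φ ≈ 68.3°.

68.3°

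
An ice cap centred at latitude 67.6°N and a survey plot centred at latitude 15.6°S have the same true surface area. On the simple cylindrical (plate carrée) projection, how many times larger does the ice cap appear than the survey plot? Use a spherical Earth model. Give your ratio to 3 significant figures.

Plate carrée maps x = Rλ, y = Rφ. The meridian scale is h = 1 and the parallel scale is k = 1/cos φ = sec φ.
Areal scale at 67.6°: h·k = 1.000 × 2.624 = 2.624.
Areal scale at 15.6°: h·k = 1.000 × 1.038 = 1.038.
Ratio = 2.624/1.038 ≈ 2.53.

2.53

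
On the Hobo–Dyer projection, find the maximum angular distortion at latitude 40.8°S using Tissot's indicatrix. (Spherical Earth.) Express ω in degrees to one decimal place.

5.4°

The Hobo–Dyer projection is cylindrical equal-area with φ₀ = 37.5°. Cylindrical equal-area (φ₀ = 37.5°): h = cos φ / cos 37.5° along meridians, k = cos 37.5° / cos φ along parallels; h·k = 1.
At 40.8°: h = 0.9542, k = 1.048; principal scales a = 1.048, b = 0.9542.
sin(ω/2) = (a − b)/(a + b) = 0.09386/2.002 = 0.04688, so ω = 2 arcsin(0.04688) ≈ 5.4°.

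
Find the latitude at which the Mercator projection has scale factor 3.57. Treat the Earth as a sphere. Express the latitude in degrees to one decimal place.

Mercator scale is k = sec φ = 1/cos φ.
1/cos φ = 3.57  ⇒  cos φ = 0.2801  ⇒  φ = arccos(0.2801) ≈ 73.7°.

73.7°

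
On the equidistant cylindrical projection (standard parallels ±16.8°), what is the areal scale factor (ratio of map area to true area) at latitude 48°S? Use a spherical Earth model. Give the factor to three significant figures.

1.43

In the equirectangular projection with standard parallel φ₀ = 16.8° (x = Rλ cos φ₀, y = Rφ), meridians are true-scale (h = 1) and the parallel scale is k = cos φ₀ / cos φ.
Areal scale = h·k = 1 × cos φ₀ / cos φ; at 48°, h = 1.000, k = 1.431, so h·k = 1.431.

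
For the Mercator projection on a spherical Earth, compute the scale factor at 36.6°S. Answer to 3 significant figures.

Mercator is conformal, so the point scale is isotropic: h = k = sec φ = 1/cos φ.
k = 1/cos 36.6° = 1/0.8028 = 1.246.

1.25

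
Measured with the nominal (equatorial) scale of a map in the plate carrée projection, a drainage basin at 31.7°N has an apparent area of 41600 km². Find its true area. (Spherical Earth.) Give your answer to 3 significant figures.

For the equirectangular projection with φ₀ = 0 (plate carrée), h = 1 along meridians and k = sec φ along parallels.
Areal scale = h·k = 1 × sec φ; at 31.7°, h = 1.000, k = 1.175, so h·k = 1.175.
True area = apparent / (areal scale) = 41600 / 1.175 ≈ 35400 km².

35400 km²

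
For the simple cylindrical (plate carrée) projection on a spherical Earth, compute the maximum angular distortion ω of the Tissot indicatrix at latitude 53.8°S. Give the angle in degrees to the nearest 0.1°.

29.8°

Plate carrée maps x = Rλ, y = Rφ. The meridian scale is h = 1 and the parallel scale is k = 1/cos φ = sec φ.
At 53.8°: h = 1.000, k = 1.693; principal scales a = 1.693, b = 1.000.
sin(ω/2) = (a − b)/(a + b) = 0.6932/2.693 = 0.2574, so ω = 2 arcsin(0.2574) ≈ 29.8°.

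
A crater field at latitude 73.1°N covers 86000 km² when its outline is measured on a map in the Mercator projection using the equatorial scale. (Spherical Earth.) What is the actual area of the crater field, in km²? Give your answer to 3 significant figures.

The Mercator projection is conformal; its linear scale factor is the same in every direction and equals sec φ = 1/cos φ.
Areal scale = k² = sec²φ = 1/cos²(73.1°) = 1/0.2907² = 11.83.
True area = apparent / (areal scale) = 86000 / 11.83 ≈ 7270 km².

7270 km²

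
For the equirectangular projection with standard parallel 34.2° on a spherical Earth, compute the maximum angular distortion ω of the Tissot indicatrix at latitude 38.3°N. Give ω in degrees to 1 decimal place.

3.0°

With standard parallel φ₀ = 34.2°, the equirectangular projection gives x = Rλ cos φ₀, y = Rφ, so h = 1 and k = cos 34.2° / cos φ.
At 38.3°: h = 1.000, k = 1.054; principal scales a = 1.054, b = 1.000.
sin(ω/2) = (a − b)/(a + b) = 0.05391/2.054 = 0.02625, so ω = 2 arcsin(0.02625) ≈ 3.0°.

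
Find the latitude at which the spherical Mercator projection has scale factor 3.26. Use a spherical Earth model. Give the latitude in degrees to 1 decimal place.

Mercator scale is k = sec φ = 1/cos φ.
1/cos φ = 3.26  ⇒  cos φ = 0.3067  ⇒  φ = arccos(0.3067) ≈ 72.1°.

72.1°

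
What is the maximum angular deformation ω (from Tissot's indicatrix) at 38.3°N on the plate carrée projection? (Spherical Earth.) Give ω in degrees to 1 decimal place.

13.9°

Plate carrée maps x = Rλ, y = Rφ. The meridian scale is h = 1 and the parallel scale is k = 1/cos φ = sec φ.
At 38.3°: h = 1.000, k = 1.274; principal scales a = 1.274, b = 1.000.
sin(ω/2) = (a − b)/(a + b) = 0.2742/2.274 = 0.1206, so ω = 2 arcsin(0.1206) ≈ 13.9°.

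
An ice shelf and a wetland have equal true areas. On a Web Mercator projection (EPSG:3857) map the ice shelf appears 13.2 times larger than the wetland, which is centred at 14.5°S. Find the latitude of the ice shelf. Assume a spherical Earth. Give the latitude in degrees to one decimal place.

74.5°

On Mercator, (apparent₁)/(apparent₂) = sec²φ₁ / sec²φ₂ when true areas are equal.
cos²φ₂ / cos²φ₁ = 13.2  ⇒  cos φ₁ = cos 14.5° / √13.2 = 0.9681/3.633 = 0.2665.
φ₁ = arccos(0.2665) ≈ 74.5°.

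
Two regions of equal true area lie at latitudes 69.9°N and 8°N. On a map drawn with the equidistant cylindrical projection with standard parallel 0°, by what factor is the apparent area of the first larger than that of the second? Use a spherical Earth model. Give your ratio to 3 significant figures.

2.88

In the plate carrée (x = Rλ, y = Rφ), meridians are true-scale (h = 1) and parallels are stretched by k = sec φ.
Areal scale at 69.9°: h·k = 1.000 × 2.910 = 2.910.
Areal scale at 8°: h·k = 1.000 × 1.010 = 1.010.
Ratio = 2.910/1.010 ≈ 2.88.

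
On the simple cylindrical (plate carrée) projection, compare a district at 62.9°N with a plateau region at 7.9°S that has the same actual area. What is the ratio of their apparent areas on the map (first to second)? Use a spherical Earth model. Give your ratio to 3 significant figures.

In the plate carrée (x = Rλ, y = Rφ), meridians are true-scale (h = 1) and parallels are stretched by k = sec φ.
Areal scale at 62.9°: h·k = 1.000 × 2.195 = 2.195.
Areal scale at 7.9°: h·k = 1.000 × 1.010 = 1.010.
Ratio = 2.195/1.010 ≈ 2.17.

2.17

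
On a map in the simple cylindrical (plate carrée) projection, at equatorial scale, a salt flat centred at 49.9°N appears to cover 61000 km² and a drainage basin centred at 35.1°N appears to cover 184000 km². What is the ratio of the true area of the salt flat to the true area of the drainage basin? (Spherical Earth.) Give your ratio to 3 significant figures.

0.261

On the plate carrée, areal scale = h·k = 1 × sec φ, so true area = apparent × cos φ.
True area of salt flat: 61000 × cos(49.9°) = 61000 × 0.6441 = 39290 km².
True area of drainage basin: 184000 × cos(35.1°) = 184000 × 0.8181 = 150500 km².
Ratio = 39290 / 150500 ≈ 0.261.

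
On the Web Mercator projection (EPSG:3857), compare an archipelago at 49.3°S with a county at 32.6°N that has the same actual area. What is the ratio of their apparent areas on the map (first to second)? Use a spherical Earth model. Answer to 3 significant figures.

1.67

On Mercator, area is exaggerated by sec²φ = 1/cos²φ.
At 49.3°: sec²(49.3°) = 1/0.6521² = 2.352.
At 32.6°: sec²(32.6°) = 1/0.8425² = 1.409.
Ratio = 2.352/1.409 = cos²(32.6°)/cos²(49.3°) ≈ 1.67.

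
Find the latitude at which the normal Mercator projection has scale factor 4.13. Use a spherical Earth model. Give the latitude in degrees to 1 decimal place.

76.0°

Mercator scale is k = sec φ = 1/cos φ.
1/cos φ = 4.13  ⇒  cos φ = 0.2421  ⇒  φ = arccos(0.2421) ≈ 76.0°.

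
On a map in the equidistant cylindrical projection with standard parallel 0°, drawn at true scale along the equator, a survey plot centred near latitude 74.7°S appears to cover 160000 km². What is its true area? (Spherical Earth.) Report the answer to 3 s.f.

For the equirectangular projection with φ₀ = 0 (plate carrée), h = 1 along meridians and k = sec φ along parallels.
Areal scale = h·k = 1 × sec φ; at 74.7°, h = 1.000, k = 3.790, so h·k = 3.790.
True area = apparent / (areal scale) = 160000 / 3.790 ≈ 42200 km².

42200 km²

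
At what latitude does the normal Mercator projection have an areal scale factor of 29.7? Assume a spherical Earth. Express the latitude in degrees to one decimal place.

Mercator areal scale is sec²φ.
sec²φ = 29.7  ⇒  cos²φ = 0.03367  ⇒  cos φ = 0.1835.
φ = arccos(0.1835) ≈ 79.4°.

79.4°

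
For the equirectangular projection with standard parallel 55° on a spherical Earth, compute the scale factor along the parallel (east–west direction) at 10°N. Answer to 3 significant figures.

0.582

In the equirectangular projection with standard parallel φ₀ = 55° (x = Rλ cos φ₀, y = Rφ), meridians are true-scale (h = 1) and the parallel scale is k = cos φ₀ / cos φ.
k = cos 55° / cos 10° = 0.5736/0.9848 = 0.5824.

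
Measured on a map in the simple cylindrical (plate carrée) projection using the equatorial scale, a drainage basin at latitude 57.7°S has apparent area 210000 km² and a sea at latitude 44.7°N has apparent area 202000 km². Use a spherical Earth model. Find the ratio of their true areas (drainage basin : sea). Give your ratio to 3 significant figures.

Plate carrée has h = 1 and k = sec φ, giving areal scale sec φ; true area = (apparent area) · cos φ.
True area of drainage basin: 210000 × cos(57.7°) = 210000 × 0.5344 = 112200 km².
True area of sea: 202000 × cos(44.7°) = 202000 × 0.7108 = 143600 km².
Ratio = 112200 / 143600 ≈ 0.782.

0.782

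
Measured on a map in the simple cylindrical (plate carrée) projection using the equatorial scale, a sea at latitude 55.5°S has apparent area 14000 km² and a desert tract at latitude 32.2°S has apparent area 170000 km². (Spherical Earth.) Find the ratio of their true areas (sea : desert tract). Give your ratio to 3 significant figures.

0.0551

Plate carrée has h = 1 and k = sec φ, giving areal scale sec φ; true area = (apparent area) · cos φ.
True area of sea: 14000 × cos(55.5°) = 14000 × 0.5664 = 7930 km².
True area of desert tract: 170000 × cos(32.2°) = 170000 × 0.8462 = 143900 km².
Ratio = 7930 / 143900 ≈ 0.0551.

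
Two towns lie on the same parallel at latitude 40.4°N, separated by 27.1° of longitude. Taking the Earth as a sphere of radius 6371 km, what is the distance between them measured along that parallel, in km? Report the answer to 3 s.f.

Arc length along a parallel = R cos φ · Δλ (with Δλ in radians).
= 6371 × cos 40.4° × (27.1° × π/180) = 6371 × 0.7615 × 0.4730 ≈ 2290 km.

2290 km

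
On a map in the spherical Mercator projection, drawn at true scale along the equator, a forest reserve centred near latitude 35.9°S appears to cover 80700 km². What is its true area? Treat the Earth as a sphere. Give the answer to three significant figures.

For Mercator, h = k = sec φ (a conformal cylindrical projection has a single point scale, 1/cos φ).
Areal scale = k² = sec²φ = 1/cos²(35.9°) = 1/0.8100² = 1.524.
True area = apparent / (areal scale) = 80700 / 1.524 ≈ 53000 km².

53000 km²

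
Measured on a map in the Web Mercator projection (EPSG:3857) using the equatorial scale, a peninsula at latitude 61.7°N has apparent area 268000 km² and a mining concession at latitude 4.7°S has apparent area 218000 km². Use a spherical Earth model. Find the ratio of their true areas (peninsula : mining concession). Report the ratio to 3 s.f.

0.278

On Mercator the areal scale is sec²φ, so true area = apparent × cos²φ.
True area of peninsula: 268000 × cos²(61.7°) = 268000 × 0.2248 = 60240 km².
True area of mining concession: 218000 × cos²(4.7°) = 218000 × 0.9933 = 216500 km².
Ratio = 60240 / 216500 ≈ 0.278.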